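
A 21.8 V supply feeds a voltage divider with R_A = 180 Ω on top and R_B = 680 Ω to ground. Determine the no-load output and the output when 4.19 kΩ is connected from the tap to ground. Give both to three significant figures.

Unloaded: 17.2 V; loaded: 16.7 V

Open-circuit: V = 21.8 × 680/(180 + 680) = 17.2 V.
With the load, R_B becomes R_B‖R_L = 585.1 Ω, so V = 21.8 × 585.1/765.1 = 16.7 V.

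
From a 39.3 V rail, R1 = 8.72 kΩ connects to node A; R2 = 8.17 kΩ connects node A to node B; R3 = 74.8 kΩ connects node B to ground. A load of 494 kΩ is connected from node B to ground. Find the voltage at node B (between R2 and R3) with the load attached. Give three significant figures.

V ≈ 31.2 V

At node B, R3 is in parallel with the load: R3‖R_L = 64.96 kΩ.
Below node A the resistance is R2 + (R3‖R_L) = 73.13 kΩ, so V_A = 39.3 × 73.13/81.85 = 35.11 V.
Then V_B = V_A × (R3‖R_L)/(R2 + R3‖R_L) = 35.11 × 64.96/73.13 = 31.2 V.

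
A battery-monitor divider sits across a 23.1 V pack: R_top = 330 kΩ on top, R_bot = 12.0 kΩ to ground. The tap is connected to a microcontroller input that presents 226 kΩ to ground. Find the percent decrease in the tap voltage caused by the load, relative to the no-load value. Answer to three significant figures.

4.87 %

The divider's output (Thévenin) resistance is R_top‖R_bot = 11.58 kΩ.
Fractional drop under load = R_th/(R_th + R_L) = 11.58 / (11.58 + 226) = 0.04874.
So the output falls by 4.87 %.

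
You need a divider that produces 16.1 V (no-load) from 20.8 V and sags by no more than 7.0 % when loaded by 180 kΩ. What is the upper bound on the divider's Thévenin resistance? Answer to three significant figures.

Loading drop = R_th/(R_th + R_L) ≤ 0.0700, so R_th ≤ R_L · ε/(1−ε) = 180 kΩ × 0.0700/0.9300 = 13.5 kΩ.
(Any R1, R2 with R2/(R1+R2) = 0.774 and R1‖R2 ≤ 13.5 kΩ will meet the spec.)

R_th ≤ 13.5 kΩ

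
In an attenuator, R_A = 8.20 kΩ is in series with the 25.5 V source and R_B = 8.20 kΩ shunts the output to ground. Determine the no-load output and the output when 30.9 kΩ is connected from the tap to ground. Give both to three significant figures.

Unloaded: 12.8 V; loaded: 11.3 V

Open-circuit: V = 25.5 × 8.20/(8.20 + 8.20) = 12.8 V.
With the load, R_B becomes R_B‖R_L = 6.480 kΩ, so V = 25.5 × 6.480/14.68 = 11.3 V.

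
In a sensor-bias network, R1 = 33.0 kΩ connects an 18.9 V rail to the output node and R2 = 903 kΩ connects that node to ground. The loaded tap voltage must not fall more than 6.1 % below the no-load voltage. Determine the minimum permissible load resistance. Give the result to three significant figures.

R_L(min) ≈ 490 kΩ

Output resistance R_th = R1‖R2 = (33.0 × 903)/936.0 = 31.84 kΩ.
The fractional drop is R_th/(R_th + R_L); requiring this ≤ 0.0610 gives R_L ≥ R_th(1/0.0610 − 1) = 31.84 × 15.39 = 490 kΩ.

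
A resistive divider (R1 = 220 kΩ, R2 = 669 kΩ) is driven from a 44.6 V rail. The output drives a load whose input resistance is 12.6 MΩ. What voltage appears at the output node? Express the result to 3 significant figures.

V_out ≈ 33.1 V

The load sits in parallel with R2: R2‖R_L = (669 × 12600) / (669 + 12600) = 635.3 kΩ.
V_out = 44.6 × 635.3 / (220 + 635.3) = 44.6 × 635.3/855.3 = 33.1 V.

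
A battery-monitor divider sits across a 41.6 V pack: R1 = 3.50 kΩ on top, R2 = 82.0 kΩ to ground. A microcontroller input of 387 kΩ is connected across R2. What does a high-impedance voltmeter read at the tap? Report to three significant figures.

The load sits in parallel with R2: R2‖R_L = (82.0 × 387) / (82.0 + 387) = 67.66 kΩ.
V_out = 41.6 × 67.66 / (3.50 + 67.66) = 41.6 × 67.66/71.16 = 39.6 V.

V_out ≈ 39.6 V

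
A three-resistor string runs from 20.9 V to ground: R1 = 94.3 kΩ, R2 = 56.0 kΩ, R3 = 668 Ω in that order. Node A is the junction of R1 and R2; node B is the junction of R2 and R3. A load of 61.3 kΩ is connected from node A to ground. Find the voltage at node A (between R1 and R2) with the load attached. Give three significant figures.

V ≈ 4.97 V

Below node A the series string R2+R3 = 56670 Ω sits in parallel with the 61300 Ω load: 29450 Ω.
V_A = 20.9 × 29450/(94300 + 29450) = 4.97 V.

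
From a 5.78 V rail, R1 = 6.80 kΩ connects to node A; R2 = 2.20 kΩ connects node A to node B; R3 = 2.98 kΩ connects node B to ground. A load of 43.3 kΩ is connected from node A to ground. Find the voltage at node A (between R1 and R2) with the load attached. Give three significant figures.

Below node A the series string R2+R3 = 5.180 kΩ sits in parallel with the 43.3 kΩ load: 4.627 kΩ.
V_A = 5.78 × 4.627/(6.80 + 4.627) = 2.34 V.

V ≈ 2.34 V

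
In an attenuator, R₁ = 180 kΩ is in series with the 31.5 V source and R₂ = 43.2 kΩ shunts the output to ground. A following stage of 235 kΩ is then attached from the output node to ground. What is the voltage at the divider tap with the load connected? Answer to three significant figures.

The load sits in parallel with R₂: R₂‖R_L = (43.2 × 235) / (43.2 + 235) = 36.49 kΩ.
V_out = 31.5 × 36.49 / (180 + 36.49) = 31.5 × 36.49/216.5 = 5.31 V.
(Unloaded it would have been 6.10 V.)

V_out ≈ 5.31 V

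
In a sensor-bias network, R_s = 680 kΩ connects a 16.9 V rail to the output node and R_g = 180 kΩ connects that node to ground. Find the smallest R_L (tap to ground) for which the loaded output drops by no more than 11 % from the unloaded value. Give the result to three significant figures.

Output resistance R_th = R_s‖R_g = (680 × 180)/860.0 = 142.3 kΩ.
The fractional drop is R_th/(R_th + R_L); requiring this ≤ 0.110 gives R_L ≥ R_th(1/0.110 − 1) = 142.3 × 8.091 = 1.15 MΩ.

R_L(min) ≈ 1.15 MΩ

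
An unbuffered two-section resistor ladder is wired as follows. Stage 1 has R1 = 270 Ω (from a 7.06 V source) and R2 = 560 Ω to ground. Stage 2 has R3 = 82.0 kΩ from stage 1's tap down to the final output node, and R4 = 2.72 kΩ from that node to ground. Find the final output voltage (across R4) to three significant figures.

V_out ≈ 0.153 V

Stage 2 presents R3+R4 = 84720 Ω as a load on stage 1's tap.
Stage 1's lower leg becomes R2‖(R3+R4) = 556.3 Ω, so V_mid = 7.06 × 556.3/826.3 = 4.753 V.
Stage 2 is itself unloaded: V_out = V_mid × R4/(R3+R4) = 4.753 × 2720/84720 = 0.153 V.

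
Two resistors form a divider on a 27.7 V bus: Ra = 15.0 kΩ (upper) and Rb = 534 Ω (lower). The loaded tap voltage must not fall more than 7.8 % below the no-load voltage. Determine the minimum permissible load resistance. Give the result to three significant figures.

Output resistance R_th = Ra‖Rb = (15000 × 534)/15530 = 515.6 Ω.
The fractional drop is R_th/(R_th + R_L); requiring this ≤ 0.0780 gives R_L ≥ R_th(1/0.0780 − 1) = 515.6 × 11.82 = 6.10 kΩ.

R_L(min) ≈ 6.10 kΩ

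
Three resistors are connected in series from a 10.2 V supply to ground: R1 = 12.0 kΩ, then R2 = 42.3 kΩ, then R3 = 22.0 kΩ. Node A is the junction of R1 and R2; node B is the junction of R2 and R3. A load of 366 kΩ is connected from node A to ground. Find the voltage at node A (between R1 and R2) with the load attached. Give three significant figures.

Below node A the series string R2+R3 = 64.30 kΩ sits in parallel with the 366 kΩ load: 54.69 kΩ.
V_A = 10.2 × 54.69/(12.0 + 54.69) = 8.36 V.

V ≈ 8.36 V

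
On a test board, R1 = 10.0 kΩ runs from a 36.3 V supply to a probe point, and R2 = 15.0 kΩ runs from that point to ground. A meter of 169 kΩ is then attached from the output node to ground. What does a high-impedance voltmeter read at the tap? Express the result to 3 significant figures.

The load sits in parallel with R2: R2‖R_L = (15.0 × 169) / (15.0 + 169) = 13.78 kΩ.
V_out = 36.3 × 13.78 / (10.0 + 13.78) = 36.3 × 13.78/23.78 = 21.0 V.

V_out ≈ 21.0 V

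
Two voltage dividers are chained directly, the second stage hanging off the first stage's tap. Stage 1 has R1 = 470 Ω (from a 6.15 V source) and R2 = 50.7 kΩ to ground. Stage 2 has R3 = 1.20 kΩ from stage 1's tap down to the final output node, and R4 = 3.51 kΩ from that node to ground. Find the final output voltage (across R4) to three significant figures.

Stage 2 presents R3+R4 = 4710 Ω as a load on stage 1's tap.
Stage 1's lower leg becomes R2‖(R3+R4) = 4310 Ω, so V_mid = 6.15 × 4310/4780 = 5.545 V.
Stage 2 is itself unloaded: V_out = V_mid × R4/(R3+R4) = 5.545 × 3510/4710 = 4.13 V.

V_out ≈ 4.13 V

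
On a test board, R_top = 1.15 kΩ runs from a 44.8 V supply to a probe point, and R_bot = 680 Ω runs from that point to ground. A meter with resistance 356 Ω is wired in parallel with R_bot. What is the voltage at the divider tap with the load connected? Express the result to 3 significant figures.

The load sits in parallel with R_bot: R_bot‖R_L = (680 × 356) / (680 + 356) = 233.7 Ω.
V_out = 44.8 × 233.7 / (1150 + 233.7) = 44.8 × 233.7/1384 = 7.57 V.
(Unloaded it would have been 16.6 V.)

V_out ≈ 7.57 V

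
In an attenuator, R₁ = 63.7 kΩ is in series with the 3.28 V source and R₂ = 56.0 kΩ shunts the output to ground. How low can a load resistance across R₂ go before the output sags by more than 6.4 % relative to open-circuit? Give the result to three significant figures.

R_L(min) ≈ 436 kΩ

Output resistance R_th = R₁‖R₂ = (63.7 × 56.0)/119.7 = 29.80 kΩ.
The fractional drop is R_th/(R_th + R_L); requiring this ≤ 0.0640 gives R_L ≥ R_th(1/0.0640 − 1) = 29.80 × 14.62 = 436 kΩ.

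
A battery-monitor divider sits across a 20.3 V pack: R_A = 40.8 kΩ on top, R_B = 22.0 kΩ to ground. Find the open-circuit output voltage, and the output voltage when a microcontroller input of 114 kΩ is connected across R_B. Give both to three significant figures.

Unloaded: 7.11 V; loaded: 6.32 V

Open-circuit: V = 20.3 × 22.0/(40.8 + 22.0) = 7.11 V.
With the load, R_B becomes R_B‖R_L = 18.44 kΩ, so V = 20.3 × 18.44/59.24 = 6.32 V.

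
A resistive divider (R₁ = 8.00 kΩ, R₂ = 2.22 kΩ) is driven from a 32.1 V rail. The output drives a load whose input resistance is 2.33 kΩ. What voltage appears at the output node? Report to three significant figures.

The load sits in parallel with R₂: R₂‖R_L = (2.22 × 2.33) / (2.22 + 2.33) = 1.137 kΩ.
V_out = 32.1 × 1.137 / (8.00 + 1.137) = 32.1 × 1.137/9.137 = 3.99 V.
(Unloaded it would have been 6.97 V.)

V_out ≈ 3.99 V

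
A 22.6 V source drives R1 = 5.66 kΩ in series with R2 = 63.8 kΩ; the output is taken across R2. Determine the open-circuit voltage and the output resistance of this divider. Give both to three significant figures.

V_th = 20.8 V, R_th = 5.20 kΩ

V_th is the open-circuit tap voltage: 22.6 × 63.8/(5.66 + 63.8) = 20.8 V.
With the supply zeroed, R1 and R2 appear in parallel from the tap: R_th = R1‖R2 = (5.66 × 63.8)/69.46 = 5.20 kΩ.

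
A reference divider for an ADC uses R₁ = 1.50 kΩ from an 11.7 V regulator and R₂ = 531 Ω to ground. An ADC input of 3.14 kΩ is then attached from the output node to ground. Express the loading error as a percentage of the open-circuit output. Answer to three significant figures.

The divider's output (Thévenin) resistance is R₁‖R₂ = 392.2 Ω.
Fractional drop under load = R_th/(R_th + R_L) = 392.2 / (392.2 + 3140) = 0.1110.
So the output falls by 11.1 %.

11.1 %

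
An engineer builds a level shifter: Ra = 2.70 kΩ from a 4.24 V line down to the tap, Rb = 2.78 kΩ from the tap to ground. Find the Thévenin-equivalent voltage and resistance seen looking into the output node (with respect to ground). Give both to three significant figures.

V_th = 2.15 V, R_th = 1.37 kΩ

V_th is the open-circuit tap voltage: 4.24 × 2.78/(2.70 + 2.78) = 2.15 V.
With the supply zeroed, Ra and Rb appear in parallel from the tap: R_th = Ra‖Rb = (2.70 × 2.78)/5.480 = 1.37 kΩ.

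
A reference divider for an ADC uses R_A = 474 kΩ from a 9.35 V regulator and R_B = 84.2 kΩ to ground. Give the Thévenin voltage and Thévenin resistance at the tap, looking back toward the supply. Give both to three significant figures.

V_th = 1.41 V, R_th = 71.5 kΩ

V_th is the open-circuit tap voltage: 9.35 × 84.2/(474 + 84.2) = 1.41 V.
With the supply zeroed, R_A and R_B appear in parallel from the tap: R_th = R_A‖R_B = (474 × 84.2)/558.2 = 71.5 kΩ.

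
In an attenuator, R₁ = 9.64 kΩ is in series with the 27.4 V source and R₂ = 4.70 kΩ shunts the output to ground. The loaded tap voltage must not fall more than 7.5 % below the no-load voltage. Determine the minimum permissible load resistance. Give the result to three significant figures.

Output resistance R_th = R₁‖R₂ = (9.64 × 4.70)/14.34 = 3.160 kΩ.
The fractional drop is R_th/(R_th + R_L); requiring this ≤ 0.0750 gives R_L ≥ R_th(1/0.0750 − 1) = 3.160 × 12.33 = 39.0 kΩ.

R_L(min) ≈ 39.0 kΩ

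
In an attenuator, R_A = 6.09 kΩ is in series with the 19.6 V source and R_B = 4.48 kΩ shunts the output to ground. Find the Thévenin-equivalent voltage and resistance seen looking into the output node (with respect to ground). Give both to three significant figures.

V_th is the open-circuit tap voltage: 19.6 × 4.48/(6.09 + 4.48) = 8.31 V.
With the supply zeroed, R_A and R_B appear in parallel from the tap: R_th = R_A‖R_B = (6.09 × 4.48)/10.57 = 2.58 kΩ.

V_th = 8.31 V, R_th = 2.58 kΩ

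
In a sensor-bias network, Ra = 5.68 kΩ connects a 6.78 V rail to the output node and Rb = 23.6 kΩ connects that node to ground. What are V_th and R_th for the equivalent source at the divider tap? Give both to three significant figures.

V_th is the open-circuit tap voltage: 6.78 × 23.6/(5.68 + 23.6) = 5.46 V.
With the supply zeroed, Ra and Rb appear in parallel from the tap: R_th = Ra‖Rb = (5.68 × 23.6)/29.28 = 4.58 kΩ.

V_th = 5.46 V, R_th = 4.58 kΩ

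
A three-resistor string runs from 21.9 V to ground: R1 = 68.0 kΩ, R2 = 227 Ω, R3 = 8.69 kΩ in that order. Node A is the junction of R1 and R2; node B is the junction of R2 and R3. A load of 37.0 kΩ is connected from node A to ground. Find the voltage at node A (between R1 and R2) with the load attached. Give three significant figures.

Below node A the series string R2+R3 = 8917 Ω sits in parallel with the 37000 Ω load: 7185 Ω.
V_A = 21.9 × 7185/(68000 + 7185) = 2.09 V.

V ≈ 2.09 V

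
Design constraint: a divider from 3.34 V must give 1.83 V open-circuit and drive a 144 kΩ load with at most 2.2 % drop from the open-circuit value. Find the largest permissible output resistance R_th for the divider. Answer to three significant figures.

R_th ≤ 3.24 kΩ

Loading drop = R_th/(R_th + R_L) ≤ 0.0220, so R_th ≤ R_L · ε/(1−ε) = 144 kΩ × 0.0220/0.9780 = 3.24 kΩ.
(Any R1, R2 with R2/(R1+R2) = 0.548 and R1‖R2 ≤ 3.24 kΩ will meet the spec.)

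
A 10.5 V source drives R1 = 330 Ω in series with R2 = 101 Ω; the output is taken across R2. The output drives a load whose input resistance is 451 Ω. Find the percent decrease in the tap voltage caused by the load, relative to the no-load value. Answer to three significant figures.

14.6 %

Unloaded V = 10.5 × 101/431.0 = 2.4606 V.
Loaded: R2‖R_L = 82.52 Ω, giving V = 10.5 × 82.52/412.5 = 2.1004 V.
Drop = (2.4606 − 2.1004) / 2.4606 = 14.6 %.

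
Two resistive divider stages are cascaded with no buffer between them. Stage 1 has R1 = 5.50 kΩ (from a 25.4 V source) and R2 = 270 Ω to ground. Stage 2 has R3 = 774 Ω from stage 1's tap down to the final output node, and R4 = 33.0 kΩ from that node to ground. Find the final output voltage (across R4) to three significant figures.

V_out ≈ 1.15 V

Stage 2 presents R3+R4 = 33770 Ω as a load on stage 1's tap.
Stage 1's lower leg becomes R2‖(R3+R4) = 267.9 Ω, so V_mid = 25.4 × 267.9/5768 = 1.180 V.
Stage 2 is itself unloaded: V_out = V_mid × R4/(R3+R4) = 1.180 × 33000/33770 = 1.15 V.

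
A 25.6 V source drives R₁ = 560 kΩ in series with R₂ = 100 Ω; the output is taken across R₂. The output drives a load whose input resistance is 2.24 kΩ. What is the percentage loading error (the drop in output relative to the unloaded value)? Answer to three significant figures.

The divider's output (Thévenin) resistance is R₁‖R₂ = 99.98 Ω.
Fractional drop under load = R_th/(R_th + R_L) = 99.98 / (99.98 + 2240) = 0.04273.
So the output falls by 4.27 %.

4.27 %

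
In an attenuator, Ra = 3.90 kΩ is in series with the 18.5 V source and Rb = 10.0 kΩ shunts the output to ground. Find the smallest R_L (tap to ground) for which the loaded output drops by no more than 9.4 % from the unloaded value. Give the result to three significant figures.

R_L(min) ≈ 27.0 kΩ

Output resistance R_th = Ra‖Rb = (3.90 × 10.0)/13.90 = 2.806 kΩ.
The fractional drop is R_th/(R_th + R_L); requiring this ≤ 0.0940 gives R_L ≥ R_th(1/0.0940 − 1) = 2.806 × 9.638 = 27.0 kΩ.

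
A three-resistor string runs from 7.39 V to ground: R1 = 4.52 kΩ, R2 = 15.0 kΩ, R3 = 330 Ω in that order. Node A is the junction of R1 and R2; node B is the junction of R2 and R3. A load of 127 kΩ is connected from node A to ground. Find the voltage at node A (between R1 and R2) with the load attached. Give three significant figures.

Below node A the series string R2+R3 = 15330 Ω sits in parallel with the 127000 Ω load: 13680 Ω.
V_A = 7.39 × 13680/(4520 + 13680) = 5.55 V.

V ≈ 5.55 V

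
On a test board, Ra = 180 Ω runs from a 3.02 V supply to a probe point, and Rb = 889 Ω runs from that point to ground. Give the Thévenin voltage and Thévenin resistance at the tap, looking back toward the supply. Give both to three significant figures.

V_th = 2.51 V, R_th = 150 Ω

V_th is the open-circuit tap voltage: 3.02 × 889/(180 + 889) = 2.51 V.
With the supply zeroed, Ra and Rb appear in parallel from the tap: R_th = Ra‖Rb = (180 × 889)/1069 = 150 Ω.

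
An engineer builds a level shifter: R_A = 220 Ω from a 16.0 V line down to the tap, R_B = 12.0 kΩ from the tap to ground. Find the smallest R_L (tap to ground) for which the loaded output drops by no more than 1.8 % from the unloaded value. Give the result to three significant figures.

R_L(min) ≈ 11.8 kΩ

Output resistance R_th = R_A‖R_B = (220 × 12000)/12220 = 216.0 Ω.
The fractional drop is R_th/(R_th + R_L); requiring this ≤ 0.0180 gives R_L ≥ R_th(1/0.0180 − 1) = 216.0 × 54.56 = 11.8 kΩ.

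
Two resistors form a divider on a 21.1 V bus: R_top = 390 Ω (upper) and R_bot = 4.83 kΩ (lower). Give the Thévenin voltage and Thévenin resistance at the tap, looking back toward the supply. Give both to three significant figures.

V_th = 19.5 V, R_th = 361 Ω

V_th is the open-circuit tap voltage: 21.1 × 4830/(390 + 4830) = 19.5 V.
With the supply zeroed, R_top and R_bot appear in parallel from the tap: R_th = R_top‖R_bot = (390 × 4830)/5220 = 361 Ω.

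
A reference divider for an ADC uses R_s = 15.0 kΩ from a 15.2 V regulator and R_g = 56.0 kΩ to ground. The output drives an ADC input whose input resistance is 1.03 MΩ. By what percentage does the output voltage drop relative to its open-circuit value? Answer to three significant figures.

The divider's output (Thévenin) resistance is R_s‖R_g = 11.83 kΩ.
Fractional drop under load = R_th/(R_th + R_L) = 11.83 / (11.83 + 1030) = 0.01136.
So the output falls by 1.14 %.

1.14 %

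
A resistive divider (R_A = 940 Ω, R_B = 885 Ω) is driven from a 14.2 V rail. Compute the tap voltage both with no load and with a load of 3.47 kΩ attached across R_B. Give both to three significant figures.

Open-circuit: V = 14.2 × 885/(940 + 885) = 6.89 V.
With the load, R_B becomes R_B‖R_L = 705.2 Ω, so V = 14.2 × 705.2/1645 = 6.09 V.

Unloaded: 6.89 V; loaded: 6.09 V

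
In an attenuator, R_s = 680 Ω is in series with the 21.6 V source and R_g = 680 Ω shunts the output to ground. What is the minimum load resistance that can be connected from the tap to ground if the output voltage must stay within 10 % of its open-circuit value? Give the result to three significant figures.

Output resistance R_th = R_s‖R_g = (680 × 680)/1360 = 340.0 Ω.
The fractional drop is R_th/(R_th + R_L); requiring this ≤ 0.100 gives R_L ≥ R_th(1/0.100 − 1) = 340.0 × 9.000 = 3.06 kΩ.

R_L(min) ≈ 3.06 kΩ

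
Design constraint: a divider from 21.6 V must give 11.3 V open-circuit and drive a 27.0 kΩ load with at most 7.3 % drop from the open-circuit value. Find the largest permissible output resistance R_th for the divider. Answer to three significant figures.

R_th ≤ 2.13 kΩ

Loading drop = R_th/(R_th + R_L) ≤ 0.0730, so R_th ≤ R_L · ε/(1−ε) = 27.0 kΩ × 0.0730/0.9270 = 2.13 kΩ.
(Any R1, R2 with R2/(R1+R2) = 0.523 and R1‖R2 ≤ 2.13 kΩ will meet the spec.)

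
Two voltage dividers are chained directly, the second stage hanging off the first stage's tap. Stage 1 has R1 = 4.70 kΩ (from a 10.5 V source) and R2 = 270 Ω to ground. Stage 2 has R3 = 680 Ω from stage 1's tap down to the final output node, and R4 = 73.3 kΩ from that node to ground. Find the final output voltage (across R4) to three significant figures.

Stage 2 presents R3+R4 = 73980 Ω as a load on stage 1's tap.
Stage 1's lower leg becomes R2‖(R3+R4) = 269.0 Ω, so V_mid = 10.5 × 269.0/4969 = 0.5685 V.
Stage 2 is itself unloaded: V_out = V_mid × R4/(R3+R4) = 0.5685 × 73300/73980 = 0.563 V.

V_out ≈ 0.563 V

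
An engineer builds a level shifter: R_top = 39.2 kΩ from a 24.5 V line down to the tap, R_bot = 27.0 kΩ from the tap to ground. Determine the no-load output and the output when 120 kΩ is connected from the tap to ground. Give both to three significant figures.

Open-circuit: V = 24.5 × 27.0/(39.2 + 27.0) = 9.99 V.
With the load, R_bot becomes R_bot‖R_L = 22.04 kΩ, so V = 24.5 × 22.04/61.24 = 8.82 V.

Unloaded: 9.99 V; loaded: 8.82 V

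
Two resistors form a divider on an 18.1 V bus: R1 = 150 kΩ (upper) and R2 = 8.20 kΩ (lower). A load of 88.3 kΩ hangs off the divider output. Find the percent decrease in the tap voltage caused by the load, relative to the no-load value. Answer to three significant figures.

Unloaded V = 18.1 × 8.20/158.2 = 0.93818 V.
Loaded: R2‖R_L = 7.503 kΩ, giving V = 18.1 × 7.503/157.5 = 0.86226 V.
Drop = (0.93818 − 0.86226) / 0.93818 = 8.09 %.

8.09 %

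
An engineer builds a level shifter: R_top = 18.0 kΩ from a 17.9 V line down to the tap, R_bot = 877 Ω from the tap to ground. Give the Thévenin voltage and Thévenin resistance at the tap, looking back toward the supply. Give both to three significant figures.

V_th = 0.832 V, R_th = 836 Ω

V_th is the open-circuit tap voltage: 17.9 × 877/(18000 + 877) = 0.832 V.
With the supply zeroed, R_top and R_bot appear in parallel from the tap: R_th = R_top‖R_bot = (18000 × 877)/18880 = 836 Ω.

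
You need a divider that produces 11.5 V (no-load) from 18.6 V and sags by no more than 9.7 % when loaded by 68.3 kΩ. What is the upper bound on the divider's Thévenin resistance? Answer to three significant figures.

R_th ≤ 7.34 kΩ

Loading drop = R_th/(R_th + R_L) ≤ 0.0970, so R_th ≤ R_L · ε/(1−ε) = 68.3 kΩ × 0.0970/0.9030 = 7.34 kΩ.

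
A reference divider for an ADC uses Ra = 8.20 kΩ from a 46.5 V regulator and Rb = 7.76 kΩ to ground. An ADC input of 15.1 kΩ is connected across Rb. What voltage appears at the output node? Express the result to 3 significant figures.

V_out ≈ 17.9 V

The load sits in parallel with Rb: Rb‖R_L = (7.76 × 15.1) / (7.76 + 15.1) = 5.126 kΩ.
V_out = 46.5 × 5.126 / (8.20 + 5.126) = 46.5 × 5.126/13.33 = 17.9 V.
(Unloaded it would have been 22.6 V.)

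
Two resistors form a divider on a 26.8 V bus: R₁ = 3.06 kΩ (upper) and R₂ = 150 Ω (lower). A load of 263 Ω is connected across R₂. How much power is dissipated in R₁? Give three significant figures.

P ≈ 221 mW

Total resistance from the source is R₁ + (R₂‖R_L) = 3156 Ω, so I = 26.8/3156 Ω = 8.493 mA.
P = I²·R₁ = (8.493 mA)² × 3.06 kΩ = 221 mW.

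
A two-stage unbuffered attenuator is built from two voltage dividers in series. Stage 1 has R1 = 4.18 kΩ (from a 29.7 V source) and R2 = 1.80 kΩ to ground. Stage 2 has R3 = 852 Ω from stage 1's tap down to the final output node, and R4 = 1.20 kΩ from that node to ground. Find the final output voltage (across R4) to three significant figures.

Stage 2 presents R3+R4 = 2052 Ω as a load on stage 1's tap.
Stage 1's lower leg becomes R2‖(R3+R4) = 958.9 Ω, so V_mid = 29.7 × 958.9/5139 = 5.542 V.
Stage 2 is itself unloaded: V_out = V_mid × R4/(R3+R4) = 5.542 × 1200/2052 = 3.24 V.

V_out ≈ 3.24 V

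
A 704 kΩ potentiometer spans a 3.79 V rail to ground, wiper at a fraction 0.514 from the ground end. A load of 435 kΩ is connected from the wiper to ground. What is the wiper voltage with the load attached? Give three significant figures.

The wiper splits the pot into (1−α)R = 342.1 kΩ above and αR = 361.9 kΩ below.
Lower section ‖ load = 197.5 kΩ.
V_wiper = 3.79 × 197.5/(342.1 + 197.5) = 1.39 V.

V ≈ 1.39 V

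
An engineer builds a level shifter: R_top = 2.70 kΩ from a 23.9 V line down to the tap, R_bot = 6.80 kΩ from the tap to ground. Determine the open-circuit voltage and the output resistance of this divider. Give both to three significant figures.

V_th is the open-circuit tap voltage: 23.9 × 6.80/(2.70 + 6.80) = 17.1 V.
With the supply zeroed, R_top and R_bot appear in parallel from the tap: R_th = R_top‖R_bot = (2.70 × 6.80)/9.500 = 1.93 kΩ.

V_th = 17.1 V, R_th = 1.93 kΩ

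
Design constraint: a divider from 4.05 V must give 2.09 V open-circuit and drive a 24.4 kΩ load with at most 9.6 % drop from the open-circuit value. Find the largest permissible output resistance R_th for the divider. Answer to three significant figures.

R_th ≤ 2.59 kΩ

Loading drop = R_th/(R_th + R_L) ≤ 0.0960, so R_th ≤ R_L · ε/(1−ε) = 24.4 kΩ × 0.0960/0.9040 = 2.59 kΩ.
(Any R1, R2 with R2/(R1+R2) = 0.516 and R1‖R2 ≤ 2.59 kΩ will meet the spec.)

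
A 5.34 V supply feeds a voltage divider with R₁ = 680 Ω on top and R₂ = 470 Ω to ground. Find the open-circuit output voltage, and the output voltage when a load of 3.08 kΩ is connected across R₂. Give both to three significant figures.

Open-circuit: V = 5.34 × 470/(680 + 470) = 2.18 V.
With the load, R₂ becomes R₂‖R_L = 407.8 Ω, so V = 5.34 × 407.8/1088 = 2.00 V.

Unloaded: 2.18 V; loaded: 2.00 V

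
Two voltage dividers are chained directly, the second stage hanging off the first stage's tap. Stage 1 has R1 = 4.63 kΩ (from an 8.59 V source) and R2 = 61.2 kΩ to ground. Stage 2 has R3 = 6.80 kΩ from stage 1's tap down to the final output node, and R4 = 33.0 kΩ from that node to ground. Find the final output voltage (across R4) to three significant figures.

Stage 2 presents R3+R4 = 39.80 kΩ as a load on stage 1's tap.
Stage 1's lower leg becomes R2‖(R3+R4) = 24.12 kΩ, so V_mid = 8.59 × 24.12/28.75 = 7.206 V.
Stage 2 is itself unloaded: V_out = V_mid × R4/(R3+R4) = 7.206 × 33.0/39.80 = 5.98 V.

V_out ≈ 5.98 V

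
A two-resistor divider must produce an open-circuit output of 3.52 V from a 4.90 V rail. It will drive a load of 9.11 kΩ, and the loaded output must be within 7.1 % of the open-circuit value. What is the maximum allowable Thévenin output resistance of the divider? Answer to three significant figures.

Loading drop = R_th/(R_th + R_L) ≤ 0.0710, so R_th ≤ R_L · ε/(1−ε) = 9.11 kΩ × 0.0710/0.9290 = 696 Ω.
(Any R1, R2 with R2/(R1+R2) = 0.718 and R1‖R2 ≤ 696 Ω will meet the spec.)

R_th ≤ 696 Ω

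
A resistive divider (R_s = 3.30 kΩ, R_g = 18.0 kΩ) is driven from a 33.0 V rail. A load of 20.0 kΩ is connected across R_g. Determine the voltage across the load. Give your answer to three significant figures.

V_out ≈ 24.5 V

The load sits in parallel with R_g: R_g‖R_L = (18.0 × 20.0) / (18.0 + 20.0) = 9.474 kΩ.
V_out = 33.0 × 9.474 / (3.30 + 9.474) = 33.0 × 9.474/12.77 = 24.5 V.
(Unloaded it would have been 27.9 V.)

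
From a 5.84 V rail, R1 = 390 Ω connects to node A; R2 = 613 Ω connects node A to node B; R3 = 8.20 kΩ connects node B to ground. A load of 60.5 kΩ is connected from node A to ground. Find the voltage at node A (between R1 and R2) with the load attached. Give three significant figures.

V ≈ 5.56 V

Below node A the series string R2+R3 = 8813 Ω sits in parallel with the 60500 Ω load: 7692 Ω.
V_A = 5.84 × 7692/(390 + 7692) = 5.56 V.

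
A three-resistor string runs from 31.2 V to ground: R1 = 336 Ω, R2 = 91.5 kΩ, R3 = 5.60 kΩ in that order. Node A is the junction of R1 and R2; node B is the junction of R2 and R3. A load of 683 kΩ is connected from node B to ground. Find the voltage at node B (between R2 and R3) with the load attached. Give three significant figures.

At node B, R3 is in parallel with the load: R3‖R_L = 5554 Ω.
Below node A the resistance is R2 + (R3‖R_L) = 97050 Ω, so V_A = 31.2 × 97050/97390 = 31.09 V.
Then V_B = V_A × (R3‖R_L)/(R2 + R3‖R_L) = 31.09 × 5554/97050 = 1.78 V.

V ≈ 1.78 V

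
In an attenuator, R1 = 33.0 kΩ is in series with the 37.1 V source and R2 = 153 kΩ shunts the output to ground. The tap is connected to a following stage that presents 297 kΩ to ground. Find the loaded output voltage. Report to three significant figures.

V_out ≈ 28.0 V

The load sits in parallel with R2: R2‖R_L = (153 × 297) / (153 + 297) = 101.0 kΩ.
V_out = 37.1 × 101.0 / (33.0 + 101.0) = 37.1 × 101.0/134.0 = 28.0 V.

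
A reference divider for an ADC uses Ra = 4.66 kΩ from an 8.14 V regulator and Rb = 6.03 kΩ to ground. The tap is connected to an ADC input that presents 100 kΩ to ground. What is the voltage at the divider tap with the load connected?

V_out ≈ 4.47 V

The load sits in parallel with Rb: Rb‖R_L = (6.03 × 100) / (6.03 + 100) = 5.687 kΩ.
V_out = 8.14 × 5.687 / (4.66 + 5.687) = 8.14 × 5.687/10.35 = 4.47 V.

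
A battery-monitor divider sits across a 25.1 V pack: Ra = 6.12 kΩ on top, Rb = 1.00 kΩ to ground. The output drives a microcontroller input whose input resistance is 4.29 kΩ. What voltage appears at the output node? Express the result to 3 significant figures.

The load sits in parallel with Rb: Rb‖R_L = (1.00 × 4.29) / (1.00 + 4.29) = 0.8110 kΩ.
V_out = 25.1 × 0.8110 / (6.12 + 0.8110) = 25.1 × 0.8110/6.931 = 2.94 V.

V_out ≈ 2.94 V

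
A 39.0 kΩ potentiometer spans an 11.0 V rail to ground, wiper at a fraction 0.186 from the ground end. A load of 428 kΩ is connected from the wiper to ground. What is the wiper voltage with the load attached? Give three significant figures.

V ≈ 2.02 V

The wiper splits the pot into (1−α)R = 31.75 kΩ above and αR = 7.254 kΩ below.
Lower section ‖ load = 7.133 kΩ.
V_wiper = 11.0 × 7.133/(31.75 + 7.133) = 2.02 V.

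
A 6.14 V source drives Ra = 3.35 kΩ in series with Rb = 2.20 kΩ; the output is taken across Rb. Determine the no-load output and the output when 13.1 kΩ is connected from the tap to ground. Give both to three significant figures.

Unloaded: 2.43 V; loaded: 2.21 V

Open-circuit: V = 6.14 × 2.20/(3.35 + 2.20) = 2.43 V.
With the load, Rb becomes Rb‖R_L = 1.884 kΩ, so V = 6.14 × 1.884/5.234 = 2.21 V.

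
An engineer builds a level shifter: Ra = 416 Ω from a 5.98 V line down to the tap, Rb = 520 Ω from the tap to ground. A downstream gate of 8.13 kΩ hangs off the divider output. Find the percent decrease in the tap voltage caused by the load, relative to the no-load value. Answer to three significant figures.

2.76 %

The divider's output (Thévenin) resistance is Ra‖Rb = 231.1 Ω.
Fractional drop under load = R_th/(R_th + R_L) = 231.1 / (231.1 + 8130) = 0.02764.
So the output falls by 2.76 %.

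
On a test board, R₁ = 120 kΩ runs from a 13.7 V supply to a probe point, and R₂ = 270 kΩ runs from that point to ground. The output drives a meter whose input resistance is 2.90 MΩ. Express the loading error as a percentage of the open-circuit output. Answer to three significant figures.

2.78 %

The divider's output (Thévenin) resistance is R₁‖R₂ = 83.08 kΩ.
Fractional drop under load = R_th/(R_th + R_L) = 83.08 / (83.08 + 2900) = 0.02785.
So the output falls by 2.78 %.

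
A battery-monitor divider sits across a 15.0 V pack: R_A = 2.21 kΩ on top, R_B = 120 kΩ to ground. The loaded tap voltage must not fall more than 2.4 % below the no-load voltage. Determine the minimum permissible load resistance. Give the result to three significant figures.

Output resistance R_th = R_A‖R_B = (2.21 × 120)/122.2 = 2.170 kΩ.
The fractional drop is R_th/(R_th + R_L); requiring this ≤ 0.0240 gives R_L ≥ R_th(1/0.0240 − 1) = 2.170 × 40.67 = 88.2 kΩ.

R_L(min) ≈ 88.2 kΩ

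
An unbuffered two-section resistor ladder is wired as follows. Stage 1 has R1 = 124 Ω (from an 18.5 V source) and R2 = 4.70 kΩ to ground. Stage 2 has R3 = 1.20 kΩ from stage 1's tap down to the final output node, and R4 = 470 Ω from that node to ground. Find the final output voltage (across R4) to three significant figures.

Stage 2 presents R3+R4 = 1670 Ω as a load on stage 1's tap.
Stage 1's lower leg becomes R2‖(R3+R4) = 1232 Ω, so V_mid = 18.5 × 1232/1356 = 16.81 V.
Stage 2 is itself unloaded: V_out = V_mid × R4/(R3+R4) = 16.81 × 470/1670 = 4.73 V.

V_out ≈ 4.73 V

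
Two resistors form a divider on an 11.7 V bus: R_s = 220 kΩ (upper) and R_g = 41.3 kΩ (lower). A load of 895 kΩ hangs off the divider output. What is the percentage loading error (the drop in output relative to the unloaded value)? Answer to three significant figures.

The divider's output (Thévenin) resistance is R_s‖R_g = 34.77 kΩ.
Fractional drop under load = R_th/(R_th + R_L) = 34.77 / (34.77 + 895) = 0.03740.
So the output falls by 3.74 %.

3.74 %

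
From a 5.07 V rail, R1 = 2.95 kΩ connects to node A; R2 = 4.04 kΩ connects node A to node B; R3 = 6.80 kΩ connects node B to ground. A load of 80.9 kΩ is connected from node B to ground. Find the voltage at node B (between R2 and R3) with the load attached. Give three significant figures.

At node B, R3 is in parallel with the load: R3‖R_L = 6.273 kΩ.
Below node A the resistance is R2 + (R3‖R_L) = 10.31 kΩ, so V_A = 5.07 × 10.31/13.26 = 3.942 V.
Then V_B = V_A × (R3‖R_L)/(R2 + R3‖R_L) = 3.942 × 6.273/10.31 = 2.40 V.

V ≈ 2.40 V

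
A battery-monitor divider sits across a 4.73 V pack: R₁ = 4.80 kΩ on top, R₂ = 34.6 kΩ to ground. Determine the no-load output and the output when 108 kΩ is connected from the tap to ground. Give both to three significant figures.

Unloaded: 4.15 V; loaded: 4.00 V

Open-circuit: V = 4.73 × 34.6/(4.80 + 34.6) = 4.15 V.
With the load, R₂ becomes R₂‖R_L = 26.20 kΩ, so V = 4.73 × 26.20/31.00 = 4.00 V.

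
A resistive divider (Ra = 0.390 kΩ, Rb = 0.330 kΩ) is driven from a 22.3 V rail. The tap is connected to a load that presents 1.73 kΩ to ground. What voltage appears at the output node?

The load sits in parallel with Rb: Rb‖R_L = (330 × 1730) / (330 + 1730) = 277.1 Ω.
V_out = 22.3 × 277.1 / (390 + 277.1) = 22.3 × 277.1/667.1 = 9.26 V.
(Unloaded it would have been 10.2 V.)

V_out ≈ 9.26 V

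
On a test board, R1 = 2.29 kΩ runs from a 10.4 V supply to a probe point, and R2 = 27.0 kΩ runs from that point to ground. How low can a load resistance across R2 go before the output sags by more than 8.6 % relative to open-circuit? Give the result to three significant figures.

R_L(min) ≈ 22.4 kΩ

Output resistance R_th = R1‖R2 = (2.29 × 27.0)/29.29 = 2.111 kΩ.
The fractional drop is R_th/(R_th + R_L); requiring this ≤ 0.0860 gives R_L ≥ R_th(1/0.0860 − 1) = 2.111 × 10.63 = 22.4 kΩ.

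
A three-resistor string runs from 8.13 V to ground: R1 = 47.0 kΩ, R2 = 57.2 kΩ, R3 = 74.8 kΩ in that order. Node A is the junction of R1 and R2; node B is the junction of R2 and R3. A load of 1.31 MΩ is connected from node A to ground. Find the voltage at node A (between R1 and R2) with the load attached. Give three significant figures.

Below node A the series string R2+R3 = 132.0 kΩ sits in parallel with the 1310 kΩ load: 119.9 kΩ.
V_A = 8.13 × 119.9/(47.0 + 119.9) = 5.84 V.

V ≈ 5.84 V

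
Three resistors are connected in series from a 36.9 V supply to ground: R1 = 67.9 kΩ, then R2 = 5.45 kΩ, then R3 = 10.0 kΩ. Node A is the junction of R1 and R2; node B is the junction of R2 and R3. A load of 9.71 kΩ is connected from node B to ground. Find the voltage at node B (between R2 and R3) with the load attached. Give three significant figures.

V ≈ 2.32 V

At node B, R3 is in parallel with the load: R3‖R_L = 4.926 kΩ.
Below node A the resistance is R2 + (R3‖R_L) = 10.38 kΩ, so V_A = 36.9 × 10.38/78.28 = 4.892 V.
Then V_B = V_A × (R3‖R_L)/(R2 + R3‖R_L) = 4.892 × 4.926/10.38 = 2.32 V.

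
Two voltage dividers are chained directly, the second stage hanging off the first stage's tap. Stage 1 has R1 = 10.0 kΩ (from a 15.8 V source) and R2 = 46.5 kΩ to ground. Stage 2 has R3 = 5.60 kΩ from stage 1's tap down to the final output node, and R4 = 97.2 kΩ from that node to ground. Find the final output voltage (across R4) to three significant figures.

V_out ≈ 11.4 V

Stage 2 presents R3+R4 = 102.8 kΩ as a load on stage 1's tap.
Stage 1's lower leg becomes R2‖(R3+R4) = 32.02 kΩ, so V_mid = 15.8 × 32.02/42.02 = 12.04 V.
Stage 2 is itself unloaded: V_out = V_mid × R4/(R3+R4) = 12.04 × 97.2/102.8 = 11.4 V.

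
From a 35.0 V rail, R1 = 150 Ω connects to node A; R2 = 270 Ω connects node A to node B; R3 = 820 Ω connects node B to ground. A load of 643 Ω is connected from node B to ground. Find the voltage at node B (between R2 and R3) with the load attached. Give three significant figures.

At node B, R3 is in parallel with the load: R3‖R_L = 360.4 Ω.
Below node A the resistance is R2 + (R3‖R_L) = 630.4 Ω, so V_A = 35.0 × 630.4/780.4 = 28.27 V.
Then V_B = V_A × (R3‖R_L)/(R2 + R3‖R_L) = 28.27 × 360.4/630.4 = 16.2 V.

V ≈ 16.2 V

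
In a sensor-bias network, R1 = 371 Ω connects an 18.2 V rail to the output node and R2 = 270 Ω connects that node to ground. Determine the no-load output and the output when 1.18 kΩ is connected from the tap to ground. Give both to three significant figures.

Unloaded: 7.67 V; loaded: 6.77 V

Open-circuit: V = 18.2 × 270/(371 + 270) = 7.67 V.
With the load, R2 becomes R2‖R_L = 219.7 Ω, so V = 18.2 × 219.7/590.7 = 6.77 V.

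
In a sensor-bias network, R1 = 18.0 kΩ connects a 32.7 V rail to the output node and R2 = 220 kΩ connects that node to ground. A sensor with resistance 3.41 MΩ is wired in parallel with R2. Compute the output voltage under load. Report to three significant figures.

V_out ≈ 30.1 V

The load sits in parallel with R2: R2‖R_L = (220 × 3410) / (220 + 3410) = 206.7 kΩ.
V_out = 32.7 × 206.7 / (18.0 + 206.7) = 32.7 × 206.7/224.7 = 30.1 V.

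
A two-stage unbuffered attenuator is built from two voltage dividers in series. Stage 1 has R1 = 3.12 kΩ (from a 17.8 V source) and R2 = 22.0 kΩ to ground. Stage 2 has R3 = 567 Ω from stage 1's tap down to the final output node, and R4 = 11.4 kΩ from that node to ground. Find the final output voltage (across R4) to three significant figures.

Stage 2 presents R3+R4 = 11970 Ω as a load on stage 1's tap.
Stage 1's lower leg becomes R2‖(R3+R4) = 7751 Ω, so V_mid = 17.8 × 7751/10870 = 12.69 V.
Stage 2 is itself unloaded: V_out = V_mid × R4/(R3+R4) = 12.69 × 11400/11970 = 12.1 V.

V_out ≈ 12.1 V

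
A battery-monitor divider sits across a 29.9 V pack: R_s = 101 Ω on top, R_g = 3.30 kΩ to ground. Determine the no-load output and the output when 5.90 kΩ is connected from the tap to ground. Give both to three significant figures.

Unloaded: 29.0 V; loaded: 28.5 V

Open-circuit: V = 29.9 × 3300/(101 + 3300) = 29.0 V.
With the load, R_g becomes R_g‖R_L = 2116 Ω, so V = 29.9 × 2116/2217 = 28.5 V.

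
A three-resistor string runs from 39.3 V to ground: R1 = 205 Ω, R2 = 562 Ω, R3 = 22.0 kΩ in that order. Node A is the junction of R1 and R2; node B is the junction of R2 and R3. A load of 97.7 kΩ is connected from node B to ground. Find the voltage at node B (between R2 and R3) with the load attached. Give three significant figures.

At node B, R3 is in parallel with the load: R3‖R_L = 17960 Ω.
Below node A the resistance is R2 + (R3‖R_L) = 18520 Ω, so V_A = 39.3 × 18520/18720 = 38.87 V.
Then V_B = V_A × (R3‖R_L)/(R2 + R3‖R_L) = 38.87 × 17960/18520 = 37.7 V.

V ≈ 37.7 V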